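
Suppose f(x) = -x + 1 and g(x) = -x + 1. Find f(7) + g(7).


f(7) = -6
g(7) = -6
Sum = -12

-12


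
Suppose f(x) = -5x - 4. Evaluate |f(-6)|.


f(-6) = 26
|26| = 26

26


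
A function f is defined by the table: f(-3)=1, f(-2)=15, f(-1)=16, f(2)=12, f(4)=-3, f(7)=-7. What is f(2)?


12


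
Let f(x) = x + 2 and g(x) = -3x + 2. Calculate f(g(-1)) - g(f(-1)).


f(g(-1)) = 7
g(f(-1)) = -1
Difference = 8

8


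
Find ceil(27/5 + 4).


10


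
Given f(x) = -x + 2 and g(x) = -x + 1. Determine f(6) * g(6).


f(6) = -4
g(6) = -5
Product = 20

20


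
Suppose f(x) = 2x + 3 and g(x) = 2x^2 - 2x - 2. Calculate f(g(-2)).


g(-2) = 10
f(10) = 23

23


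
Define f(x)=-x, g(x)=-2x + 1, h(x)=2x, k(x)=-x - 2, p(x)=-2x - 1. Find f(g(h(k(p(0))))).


p(0) = -1
k(-1) = -1
h(-1) = -2
g(-2) = 5
f(5) = -5

-5


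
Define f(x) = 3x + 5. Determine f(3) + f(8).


f(3) = 14
f(8) = 29
Sum = 43

43


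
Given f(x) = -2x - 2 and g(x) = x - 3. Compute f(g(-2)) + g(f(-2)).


f(g(-2)) = 8
g(f(-2)) = -1
Sum = 7

7


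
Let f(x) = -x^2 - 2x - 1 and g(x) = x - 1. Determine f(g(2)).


g(2) = 1
f(1) = (-1)*(1)^2 - 2*(1) - 1 = -4

-4


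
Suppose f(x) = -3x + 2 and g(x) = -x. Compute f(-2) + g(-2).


10


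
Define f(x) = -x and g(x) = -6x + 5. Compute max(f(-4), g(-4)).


f(-4) = 4
g(-4) = 29
max = 29

29


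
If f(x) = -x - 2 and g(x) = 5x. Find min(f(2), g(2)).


-4


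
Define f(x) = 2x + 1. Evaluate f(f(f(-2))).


f(-2) = -3
f(-3) = -5
f(-5) = -9

-9


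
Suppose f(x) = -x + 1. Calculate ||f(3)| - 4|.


f(3) = -2
|-2| = 2
|2 - 4| = 2

2


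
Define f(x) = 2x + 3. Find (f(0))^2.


f(0) = 3
(3)^2 = 9

9


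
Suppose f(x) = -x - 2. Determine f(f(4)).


4


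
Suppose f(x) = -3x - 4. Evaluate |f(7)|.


f(7) = -25
|-25| = 25

25


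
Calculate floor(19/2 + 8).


19/2 = 9.5
9.5 + 8 = 17.5
floor(17.5) = 17

17


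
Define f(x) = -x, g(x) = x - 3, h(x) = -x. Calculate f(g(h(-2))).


h(-2) = 2
g(2) = -1
f(-1) = 1

1


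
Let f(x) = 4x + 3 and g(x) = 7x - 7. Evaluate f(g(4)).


g(4) = 21
f(21) = 87

87


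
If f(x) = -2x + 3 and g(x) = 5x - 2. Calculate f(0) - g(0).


5


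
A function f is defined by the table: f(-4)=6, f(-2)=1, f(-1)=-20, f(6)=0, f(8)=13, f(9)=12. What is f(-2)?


Reading from the table at x = -2

1


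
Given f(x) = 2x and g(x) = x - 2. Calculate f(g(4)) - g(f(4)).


f(g(4)) = 4
g(f(4)) = 6
Difference = -2

-2


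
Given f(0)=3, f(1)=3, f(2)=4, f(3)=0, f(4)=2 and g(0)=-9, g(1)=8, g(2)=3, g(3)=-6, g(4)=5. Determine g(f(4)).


f(4) = 2
g(2) = 3

3


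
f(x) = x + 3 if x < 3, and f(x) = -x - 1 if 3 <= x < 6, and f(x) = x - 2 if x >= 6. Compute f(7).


7 satisfies x >= 6
f(7) = 5

5


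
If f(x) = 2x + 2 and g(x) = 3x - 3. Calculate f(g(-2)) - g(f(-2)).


f(g(-2)) = -16
g(f(-2)) = -9
Difference = -7

-7


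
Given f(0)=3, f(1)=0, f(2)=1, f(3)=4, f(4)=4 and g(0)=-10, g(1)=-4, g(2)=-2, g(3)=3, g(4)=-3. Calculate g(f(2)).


f(2) = 1
g(1) = -4

-4


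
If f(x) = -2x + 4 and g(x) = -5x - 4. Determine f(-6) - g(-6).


-10


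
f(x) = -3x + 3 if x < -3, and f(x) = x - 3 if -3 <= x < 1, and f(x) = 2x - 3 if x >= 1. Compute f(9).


9 satisfies x >= 1
f(9) = 15

15


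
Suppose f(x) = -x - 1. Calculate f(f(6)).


f(6) = -7
f(-7) = 6

6


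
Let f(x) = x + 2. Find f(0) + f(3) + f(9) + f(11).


31


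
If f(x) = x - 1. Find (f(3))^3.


f(3) = 2
(2)^3 = 8

8


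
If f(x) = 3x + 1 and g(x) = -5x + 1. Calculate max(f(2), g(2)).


f(2) = 7
g(2) = -9
max = 7

7


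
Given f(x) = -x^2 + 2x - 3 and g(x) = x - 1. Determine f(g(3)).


g(3) = 2
f(2) = (-1)*(2)^2 + 2*(2) - 3 = -3

-3


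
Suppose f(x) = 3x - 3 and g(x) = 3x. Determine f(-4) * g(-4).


f(-4) = -15
g(-4) = -12
Product = 180

180


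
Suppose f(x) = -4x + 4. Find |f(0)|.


f(0) = 4
|4| = 4

4


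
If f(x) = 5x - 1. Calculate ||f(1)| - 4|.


f(1) = 4
|4| = 4
|4 - 4| = 0

0


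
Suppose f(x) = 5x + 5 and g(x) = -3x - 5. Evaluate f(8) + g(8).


f(8) = 45
g(8) = -29
Sum = 16

16


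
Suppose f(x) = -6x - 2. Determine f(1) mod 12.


4


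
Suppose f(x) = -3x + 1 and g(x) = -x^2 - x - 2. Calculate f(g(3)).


g(3) = -14
f(-14) = 43

43


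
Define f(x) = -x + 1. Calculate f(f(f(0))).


1


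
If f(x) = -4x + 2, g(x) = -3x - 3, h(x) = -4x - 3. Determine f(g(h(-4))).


170


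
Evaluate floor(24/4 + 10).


24/4 = 6
6 + 10 = 16
floor(16) = 16

16


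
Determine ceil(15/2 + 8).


15/2 = 7.5
7.5 + 8 = 15.5
ceil(15.5) = 16

16


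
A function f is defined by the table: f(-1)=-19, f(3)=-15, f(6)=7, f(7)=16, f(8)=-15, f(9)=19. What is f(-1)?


Reading from the table at x = -1

-19


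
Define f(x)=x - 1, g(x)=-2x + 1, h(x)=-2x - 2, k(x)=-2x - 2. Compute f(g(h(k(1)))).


k(1) = -4
h(-4) = 6
g(6) = -11
f(-11) = -12

-12


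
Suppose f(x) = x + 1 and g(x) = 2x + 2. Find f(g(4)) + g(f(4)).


f(g(4)) = 11
g(f(4)) = 12
Sum = 23

23


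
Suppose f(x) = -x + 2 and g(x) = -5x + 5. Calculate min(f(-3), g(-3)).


f(-3) = 5
g(-3) = 20
min = 5

5


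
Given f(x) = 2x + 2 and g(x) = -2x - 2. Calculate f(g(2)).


g(2) = -6
f(-6) = -10

-10


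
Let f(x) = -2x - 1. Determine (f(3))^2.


f(3) = -7
(-7)^2 = 49

49


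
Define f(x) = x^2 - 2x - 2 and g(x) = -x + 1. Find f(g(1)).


g(1) = 0
f(0) = 1*(0)^2 - 2*(0) - 2 = -2

-2


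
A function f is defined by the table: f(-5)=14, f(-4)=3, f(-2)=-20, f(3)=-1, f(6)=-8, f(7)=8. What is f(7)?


Reading from the table at x = 7

8


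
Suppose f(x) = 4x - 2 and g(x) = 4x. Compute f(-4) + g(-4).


-34


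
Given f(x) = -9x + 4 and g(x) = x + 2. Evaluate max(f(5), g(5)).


f(5) = -41
g(5) = 7
max = 7

7


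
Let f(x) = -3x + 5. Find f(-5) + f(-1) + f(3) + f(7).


f(-5) = 20
f(-1) = 8
f(3) = -4
f(7) = -16
Sum = 8

8


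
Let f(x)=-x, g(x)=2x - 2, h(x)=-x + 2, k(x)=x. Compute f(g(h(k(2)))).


k(2) = 2
h(2) = 0
g(0) = -2
f(-2) = 2

2


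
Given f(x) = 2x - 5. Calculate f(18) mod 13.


f(18) = 31
31 mod 13 = 5

5


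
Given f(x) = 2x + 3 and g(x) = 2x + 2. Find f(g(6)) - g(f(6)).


-1


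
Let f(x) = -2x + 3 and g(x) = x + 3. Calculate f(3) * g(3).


-18


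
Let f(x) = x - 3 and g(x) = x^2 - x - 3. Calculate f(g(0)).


-6


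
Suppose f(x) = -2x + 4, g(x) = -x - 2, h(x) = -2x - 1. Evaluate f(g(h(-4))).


22


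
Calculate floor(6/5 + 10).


6/5 = 1.2
1.2 + 10 = 11.2
floor(11.2) = 11

11


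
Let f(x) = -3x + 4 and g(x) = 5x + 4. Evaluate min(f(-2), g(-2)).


f(-2) = 10
g(-2) = -6
min = -6

-6


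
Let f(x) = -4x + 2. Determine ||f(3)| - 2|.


f(3) = -10
|-10| = 10
|10 - 2| = 8

8


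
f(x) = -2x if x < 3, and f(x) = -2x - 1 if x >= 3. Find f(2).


2 satisfies x < 3
f(2) = -4

-4


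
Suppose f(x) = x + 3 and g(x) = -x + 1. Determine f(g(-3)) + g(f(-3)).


f(g(-3)) = 7
g(f(-3)) = 1
Sum = 8

8


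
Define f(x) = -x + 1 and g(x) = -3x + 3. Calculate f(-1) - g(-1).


f(-1) = 2
g(-1) = 6
Difference = -4

-4


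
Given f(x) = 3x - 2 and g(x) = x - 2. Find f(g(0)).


-8


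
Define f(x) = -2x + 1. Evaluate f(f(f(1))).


-5


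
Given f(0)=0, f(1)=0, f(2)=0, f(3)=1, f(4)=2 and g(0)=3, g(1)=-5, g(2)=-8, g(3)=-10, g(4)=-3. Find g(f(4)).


f(4) = 2
g(2) = -8

-8


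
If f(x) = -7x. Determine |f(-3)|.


21


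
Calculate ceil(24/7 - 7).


24/7 = 3.4286
3.4286 - 7 = -3.5714
ceil(-3.5714) = -3

-3


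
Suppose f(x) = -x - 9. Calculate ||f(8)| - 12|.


f(8) = -17
|-17| = 17
|17 - 12| = 5

5


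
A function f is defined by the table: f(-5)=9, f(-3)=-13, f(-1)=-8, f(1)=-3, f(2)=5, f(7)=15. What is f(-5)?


Reading from the table at x = -5

9


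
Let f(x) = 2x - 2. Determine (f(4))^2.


f(4) = 6
(6)^2 = 36

36


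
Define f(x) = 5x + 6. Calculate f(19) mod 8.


f(19) = 101
101 mod 8 = 5

5


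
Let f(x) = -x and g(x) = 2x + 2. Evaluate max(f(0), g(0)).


f(0) = 0
g(0) = 2
max = 2

2


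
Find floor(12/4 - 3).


0


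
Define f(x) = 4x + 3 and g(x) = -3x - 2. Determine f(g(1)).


g(1) = -5
f(-5) = -17

-17


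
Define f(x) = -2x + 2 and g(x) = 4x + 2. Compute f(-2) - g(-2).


f(-2) = 6
g(-2) = -6
Difference = 12

12


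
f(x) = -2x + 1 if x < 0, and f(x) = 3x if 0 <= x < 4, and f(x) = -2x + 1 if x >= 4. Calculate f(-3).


7


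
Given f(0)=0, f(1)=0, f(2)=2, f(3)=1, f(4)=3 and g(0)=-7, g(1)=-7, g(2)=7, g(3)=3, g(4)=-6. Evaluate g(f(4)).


3


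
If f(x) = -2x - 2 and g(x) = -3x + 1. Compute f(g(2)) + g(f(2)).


27


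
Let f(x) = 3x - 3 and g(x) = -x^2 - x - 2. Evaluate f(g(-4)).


g(-4) = -14
f(-14) = -45

-45


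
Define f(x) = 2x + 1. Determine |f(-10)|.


f(-10) = -19
|-19| = 19

19


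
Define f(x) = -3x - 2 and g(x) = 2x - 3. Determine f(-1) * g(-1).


f(-1) = 1
g(-1) = -5
Product = -5

-5


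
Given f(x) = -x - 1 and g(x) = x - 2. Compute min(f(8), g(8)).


f(8) = -9
g(8) = 6
min = -9

-9


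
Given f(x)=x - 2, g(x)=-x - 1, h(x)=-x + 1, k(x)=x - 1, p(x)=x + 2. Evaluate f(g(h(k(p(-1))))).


p(-1) = 1
k(1) = 0
h(0) = 1
g(1) = -2
f(-2) = -4

-4


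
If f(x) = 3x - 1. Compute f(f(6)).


50


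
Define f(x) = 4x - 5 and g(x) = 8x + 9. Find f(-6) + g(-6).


f(-6) = -29
g(-6) = -39
Sum = -68

-68


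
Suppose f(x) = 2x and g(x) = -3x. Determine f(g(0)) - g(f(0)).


0


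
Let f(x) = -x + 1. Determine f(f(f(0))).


f(0) = 1
f(1) = 0
f(0) = 1

1


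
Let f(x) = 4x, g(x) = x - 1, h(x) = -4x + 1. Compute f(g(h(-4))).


h(-4) = 17
g(17) = 16
f(16) = 64

64


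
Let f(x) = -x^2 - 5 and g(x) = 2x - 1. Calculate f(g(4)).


g(4) = 7
f(7) = (-1)*(7)^2 - 5 = -54

-54


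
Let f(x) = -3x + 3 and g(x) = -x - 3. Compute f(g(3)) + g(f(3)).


f(g(3)) = 21
g(f(3)) = 3
Sum = 24

24


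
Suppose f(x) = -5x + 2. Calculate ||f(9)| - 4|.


f(9) = -43
|-43| = 43
|43 - 4| = 39

39


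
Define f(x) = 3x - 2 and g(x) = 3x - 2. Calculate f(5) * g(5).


169


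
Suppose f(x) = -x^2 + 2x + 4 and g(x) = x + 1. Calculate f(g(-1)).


g(-1) = 0
f(0) = (-1)*(0)^2 + 2*(0) + 4 = 4

4


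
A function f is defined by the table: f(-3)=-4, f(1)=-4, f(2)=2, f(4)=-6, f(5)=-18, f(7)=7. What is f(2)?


Reading from the table at x = 2

2


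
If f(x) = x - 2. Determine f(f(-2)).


-6


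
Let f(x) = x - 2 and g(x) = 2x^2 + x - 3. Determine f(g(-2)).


1


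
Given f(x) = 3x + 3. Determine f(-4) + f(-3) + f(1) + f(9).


f(-4) = -9
f(-3) = -6
f(1) = 6
f(9) = 30
Sum = 21

21


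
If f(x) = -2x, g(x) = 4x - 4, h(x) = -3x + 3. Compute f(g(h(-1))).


-40


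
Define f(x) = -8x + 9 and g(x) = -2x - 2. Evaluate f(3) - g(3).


f(3) = -15
g(3) = -8
Difference = -7

-7


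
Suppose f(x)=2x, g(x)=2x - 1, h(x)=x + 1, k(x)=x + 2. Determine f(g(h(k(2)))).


k(2) = 4
h(4) = 5
g(5) = 9
f(9) = 18

18


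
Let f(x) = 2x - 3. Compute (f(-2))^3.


f(-2) = -7
(-7)^3 = -343

-343


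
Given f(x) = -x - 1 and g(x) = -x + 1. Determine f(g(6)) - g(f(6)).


f(g(6)) = 4
g(f(6)) = 8
Difference = -4

-4


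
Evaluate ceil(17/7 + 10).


17/7 = 2.4286
2.4286 + 10 = 12.4286
ceil(12.4286) = 13

13


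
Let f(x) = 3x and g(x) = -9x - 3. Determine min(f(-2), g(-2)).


-6


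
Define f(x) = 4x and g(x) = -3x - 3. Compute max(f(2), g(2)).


8


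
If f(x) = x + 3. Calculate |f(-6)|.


f(-6) = -3
|-3| = 3

3


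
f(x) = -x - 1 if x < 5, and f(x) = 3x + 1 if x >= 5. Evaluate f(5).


5 satisfies x >= 5
f(5) = 16

16


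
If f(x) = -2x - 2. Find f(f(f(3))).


f(3) = -8
f(-8) = 14
f(14) = -30

-30


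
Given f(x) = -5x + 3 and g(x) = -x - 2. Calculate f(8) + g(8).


f(8) = -37
g(8) = -10
Sum = -47

-47


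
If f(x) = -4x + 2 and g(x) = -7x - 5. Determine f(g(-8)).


-202


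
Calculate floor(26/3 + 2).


26/3 = 8.6667
8.6667 + 2 = 10.6667
floor(10.6667) = 10

10


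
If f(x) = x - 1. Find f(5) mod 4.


f(5) = 4
4 mod 4 = 0

0


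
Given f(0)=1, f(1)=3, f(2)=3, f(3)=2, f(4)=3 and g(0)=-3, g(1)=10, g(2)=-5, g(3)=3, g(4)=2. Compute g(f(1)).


f(1) = 3
g(3) = 3

3


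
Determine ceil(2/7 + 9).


2/7 = 0.2857
0.2857 + 9 = 9.2857
ceil(9.2857) = 10

10


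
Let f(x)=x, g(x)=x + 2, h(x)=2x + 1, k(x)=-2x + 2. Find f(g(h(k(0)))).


k(0) = 2
h(2) = 5
g(5) = 7
f(7) = 7

7


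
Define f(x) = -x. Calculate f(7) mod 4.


f(7) = -7
-7 mod 4 = 1

1


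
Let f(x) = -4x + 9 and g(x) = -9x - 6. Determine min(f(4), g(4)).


-42


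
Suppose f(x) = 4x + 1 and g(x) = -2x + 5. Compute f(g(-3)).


g(-3) = 11
f(11) = 45

45


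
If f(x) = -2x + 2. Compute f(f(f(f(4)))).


54


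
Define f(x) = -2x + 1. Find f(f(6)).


23


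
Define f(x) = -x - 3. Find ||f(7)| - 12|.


f(7) = -10
|-10| = 10
|10 - 12| = 2

2


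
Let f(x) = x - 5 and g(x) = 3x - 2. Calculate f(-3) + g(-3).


f(-3) = -8
g(-3) = -11
Sum = -19

-19


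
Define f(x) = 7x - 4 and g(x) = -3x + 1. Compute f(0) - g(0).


f(0) = -4
g(0) = 1
Difference = -5

-5


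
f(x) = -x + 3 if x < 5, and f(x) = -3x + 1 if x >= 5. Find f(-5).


8


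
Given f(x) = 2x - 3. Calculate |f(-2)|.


7


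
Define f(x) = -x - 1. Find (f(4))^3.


f(4) = -5
(-5)^3 = -125

-125


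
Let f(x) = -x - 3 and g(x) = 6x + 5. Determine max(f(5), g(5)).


f(5) = -8
g(5) = 35
max = 35

35


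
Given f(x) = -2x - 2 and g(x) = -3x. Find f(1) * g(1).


f(1) = -4
g(1) = -3
Product = 12

12


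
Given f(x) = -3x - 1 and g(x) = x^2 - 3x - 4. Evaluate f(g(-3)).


g(-3) = 14
f(14) = -43

-43


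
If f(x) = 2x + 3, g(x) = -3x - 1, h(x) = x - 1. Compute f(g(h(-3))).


h(-3) = -4
g(-4) = 11
f(11) = 25

25


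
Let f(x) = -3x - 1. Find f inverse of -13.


Solve -3x - 1 = -13
x = (-13 + 1) / (-3) = 4

4


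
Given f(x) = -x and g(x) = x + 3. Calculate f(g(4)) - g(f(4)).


f(g(4)) = -7
g(f(4)) = -1
Difference = -6

-6


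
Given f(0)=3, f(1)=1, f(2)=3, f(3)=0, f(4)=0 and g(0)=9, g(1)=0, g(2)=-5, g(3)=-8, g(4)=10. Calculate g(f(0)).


f(0) = 3
g(3) = -8

-8


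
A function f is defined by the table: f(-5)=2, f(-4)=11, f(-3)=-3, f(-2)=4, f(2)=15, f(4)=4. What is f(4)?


4


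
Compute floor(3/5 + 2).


3/5 = 0.6
0.6 + 2 = 2.6
floor(2.6) = 2

2


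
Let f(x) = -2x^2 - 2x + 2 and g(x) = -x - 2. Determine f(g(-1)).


g(-1) = -1
f(-1) = (-2)*(-1)^2 - 2*(-1) + 2 = 2

2


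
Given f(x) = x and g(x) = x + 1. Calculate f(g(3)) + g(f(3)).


f(g(3)) = 4
g(f(3)) = 4
Sum = 8

8


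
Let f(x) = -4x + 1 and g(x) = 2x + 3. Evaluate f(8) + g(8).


-12


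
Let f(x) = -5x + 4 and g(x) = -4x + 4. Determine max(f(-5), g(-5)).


29


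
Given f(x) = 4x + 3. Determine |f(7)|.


f(7) = 31
|31| = 31

31


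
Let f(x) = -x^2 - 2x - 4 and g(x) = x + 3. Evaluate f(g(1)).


g(1) = 4
f(4) = (-1)*(4)^2 - 2*(4) - 4 = -28

-28


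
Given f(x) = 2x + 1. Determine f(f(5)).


f(5) = 11
f(11) = 23

23


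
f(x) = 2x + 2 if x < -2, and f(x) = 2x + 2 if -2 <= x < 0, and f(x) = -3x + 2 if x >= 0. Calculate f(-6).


-6 satisfies x < -2
f(-6) = -10

-10


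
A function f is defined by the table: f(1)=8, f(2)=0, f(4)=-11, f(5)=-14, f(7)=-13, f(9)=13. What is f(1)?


Reading from the table at x = 1

8


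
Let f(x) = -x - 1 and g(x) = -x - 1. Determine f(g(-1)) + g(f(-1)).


f(g(-1)) = -1
g(f(-1)) = -1
Sum = -2

-2


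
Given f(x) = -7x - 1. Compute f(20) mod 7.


f(20) = -141
-141 mod 7 = 6

6


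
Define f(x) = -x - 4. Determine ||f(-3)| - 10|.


f(-3) = -1
|-1| = 1
|1 - 10| = 9

9


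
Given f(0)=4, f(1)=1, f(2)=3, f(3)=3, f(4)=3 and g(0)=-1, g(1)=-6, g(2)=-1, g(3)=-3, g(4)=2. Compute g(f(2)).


-3


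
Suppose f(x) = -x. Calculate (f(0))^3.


f(0) = 0
(0)^3 = 0

0


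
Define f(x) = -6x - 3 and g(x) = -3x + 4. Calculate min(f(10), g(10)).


f(10) = -63
g(10) = -26
min = -63

-63


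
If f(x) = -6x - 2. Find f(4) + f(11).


f(4) = -26
f(11) = -68
Sum = -94

-94


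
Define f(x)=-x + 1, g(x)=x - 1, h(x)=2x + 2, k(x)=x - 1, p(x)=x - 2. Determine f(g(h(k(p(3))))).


p(3) = 1
k(1) = 0
h(0) = 2
g(2) = 1
f(1) = 0

0


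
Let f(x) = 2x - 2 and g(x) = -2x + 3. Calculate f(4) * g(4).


f(4) = 6
g(4) = -5
Product = -30

-30


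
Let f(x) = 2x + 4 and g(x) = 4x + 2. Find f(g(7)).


g(7) = 30
f(30) = 64

64


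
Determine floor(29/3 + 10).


29/3 = 9.6667
9.6667 + 10 = 19.6667
floor(19.6667) = 19

19


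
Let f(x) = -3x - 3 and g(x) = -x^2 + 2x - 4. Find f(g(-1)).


18


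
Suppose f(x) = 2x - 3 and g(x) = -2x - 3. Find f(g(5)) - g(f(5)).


f(g(5)) = -29
g(f(5)) = -17
Difference = -12

-12


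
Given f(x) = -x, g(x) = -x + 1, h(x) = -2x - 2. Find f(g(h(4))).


h(4) = -10
g(-10) = 11
f(11) = -11

-11


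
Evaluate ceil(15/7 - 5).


15/7 = 2.1429
2.1429 - 5 = -2.8571
ceil(-2.8571) = -2

-2


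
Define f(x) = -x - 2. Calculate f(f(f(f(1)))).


f(1) = -3
f(-3) = 1
f(1) = -3
f(-3) = 1

1


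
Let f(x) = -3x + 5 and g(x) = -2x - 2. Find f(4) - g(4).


f(4) = -7
g(4) = -10
Difference = 3

3


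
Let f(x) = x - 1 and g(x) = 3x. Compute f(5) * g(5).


f(5) = 4
g(5) = 15
Product = 60

60


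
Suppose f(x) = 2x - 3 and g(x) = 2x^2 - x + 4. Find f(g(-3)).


g(-3) = 25
f(25) = 47

47


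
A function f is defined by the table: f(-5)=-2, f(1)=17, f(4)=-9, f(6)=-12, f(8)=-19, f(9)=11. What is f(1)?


Reading from the table at x = 1

17


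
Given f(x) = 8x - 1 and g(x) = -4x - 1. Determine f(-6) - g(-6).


f(-6) = -49
g(-6) = 23
Difference = -72

-72


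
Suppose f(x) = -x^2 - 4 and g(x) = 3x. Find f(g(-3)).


g(-3) = -9
f(-9) = (-1)*(-9)^2 - 4 = -85

-85


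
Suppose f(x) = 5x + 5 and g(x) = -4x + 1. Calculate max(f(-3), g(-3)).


f(-3) = -10
g(-3) = 13
max = 13

13


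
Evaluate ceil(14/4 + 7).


11


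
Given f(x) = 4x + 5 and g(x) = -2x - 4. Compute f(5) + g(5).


f(5) = 25
g(5) = -14
Sum = 11

11


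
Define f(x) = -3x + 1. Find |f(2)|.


f(2) = -5
|-5| = 5

5


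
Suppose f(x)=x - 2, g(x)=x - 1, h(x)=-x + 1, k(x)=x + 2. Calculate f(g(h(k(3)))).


k(3) = 5
h(5) = -4
g(-4) = -5
f(-5) = -7

-7


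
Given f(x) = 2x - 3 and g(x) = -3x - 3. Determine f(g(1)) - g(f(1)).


f(g(1)) = -15
g(f(1)) = 0
Difference = -15

-15


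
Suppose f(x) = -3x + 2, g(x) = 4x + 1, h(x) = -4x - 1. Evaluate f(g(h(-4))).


h(-4) = 15
g(15) = 61
f(61) = -181

-181


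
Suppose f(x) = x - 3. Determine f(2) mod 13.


f(2) = -1
-1 mod 13 = 12

12


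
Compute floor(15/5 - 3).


15/5 = 3
3 - 3 = 0
floor(0) = 0

0


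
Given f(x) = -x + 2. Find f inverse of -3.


Solve -x + 2 = -3
x = (-3 - 2) / (-1) = 5

5


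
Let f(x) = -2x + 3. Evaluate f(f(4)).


f(4) = -5
f(-5) = 13

13


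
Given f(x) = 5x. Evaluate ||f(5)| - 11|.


f(5) = 25
|25| = 25
|25 - 11| = 14

14


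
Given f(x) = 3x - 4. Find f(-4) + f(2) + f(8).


f(-4) = -16
f(2) = 2
f(8) = 20
Sum = 6

6


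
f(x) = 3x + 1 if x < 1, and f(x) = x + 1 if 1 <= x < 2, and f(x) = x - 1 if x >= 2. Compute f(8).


7


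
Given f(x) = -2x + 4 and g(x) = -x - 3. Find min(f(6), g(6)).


f(6) = -8
g(6) = -9
min = -9

-9


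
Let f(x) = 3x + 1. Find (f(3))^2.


f(3) = 10
(10)^2 = 100

100


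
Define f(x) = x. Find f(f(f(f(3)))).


f(3) = 3
f(3) = 3
f(3) = 3
f(3) = 3

3


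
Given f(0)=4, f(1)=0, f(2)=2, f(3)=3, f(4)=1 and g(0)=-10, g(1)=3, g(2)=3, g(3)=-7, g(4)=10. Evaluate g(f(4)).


f(4) = 1
g(1) = 3

3


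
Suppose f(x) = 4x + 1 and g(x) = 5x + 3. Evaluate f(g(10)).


g(10) = 53
f(53) = 213

213


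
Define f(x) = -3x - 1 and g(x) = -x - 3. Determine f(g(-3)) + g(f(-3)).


f(g(-3)) = -1
g(f(-3)) = -11
Sum = -12

-12


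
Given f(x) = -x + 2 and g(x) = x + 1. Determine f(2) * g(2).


f(2) = 0
g(2) = 3
Product = 0

0


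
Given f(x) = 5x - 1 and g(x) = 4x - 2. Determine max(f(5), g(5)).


f(5) = 24
g(5) = 18
max = 24

24


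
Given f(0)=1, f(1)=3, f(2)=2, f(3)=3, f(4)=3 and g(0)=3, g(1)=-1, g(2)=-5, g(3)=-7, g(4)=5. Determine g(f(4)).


f(4) = 3
g(3) = -7

-7


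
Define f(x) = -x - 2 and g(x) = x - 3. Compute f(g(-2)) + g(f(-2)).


f(g(-2)) = 3
g(f(-2)) = -3
Sum = 0

0


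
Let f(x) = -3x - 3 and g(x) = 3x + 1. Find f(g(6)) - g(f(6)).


f(g(6)) = -60
g(f(6)) = -62
Difference = 2

2


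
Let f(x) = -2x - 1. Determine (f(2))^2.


f(2) = -5
(-5)^2 = 25

25


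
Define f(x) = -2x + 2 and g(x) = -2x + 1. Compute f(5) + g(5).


-17


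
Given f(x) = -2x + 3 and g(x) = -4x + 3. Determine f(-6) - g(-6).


-12


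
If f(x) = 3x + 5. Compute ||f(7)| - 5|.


21


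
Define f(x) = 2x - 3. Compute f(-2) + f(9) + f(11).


f(-2) = -7
f(9) = 15
f(11) = 19
Sum = 27

27


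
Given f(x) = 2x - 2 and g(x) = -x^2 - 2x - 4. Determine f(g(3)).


g(3) = -19
f(-19) = -40

-40


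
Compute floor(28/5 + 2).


28/5 = 5.6
5.6 + 2 = 7.6
floor(7.6) = 7

7


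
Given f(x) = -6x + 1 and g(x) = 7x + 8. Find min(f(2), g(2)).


f(2) = -11
g(2) = 22
min = -11

-11


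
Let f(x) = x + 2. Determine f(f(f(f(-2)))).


f(-2) = 0
f(0) = 2
f(2) = 4
f(4) = 6

6


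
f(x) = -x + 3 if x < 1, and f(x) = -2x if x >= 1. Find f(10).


10 satisfies x >= 1
f(10) = -20

-20


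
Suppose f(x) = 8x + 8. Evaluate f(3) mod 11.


f(3) = 32
32 mod 11 = 10

10


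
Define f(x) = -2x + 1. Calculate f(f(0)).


f(0) = 1
f(1) = -1

-1


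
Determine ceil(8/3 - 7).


8/3 = 2.6667
2.6667 - 7 = -4.3333
ceil(-4.3333) = -4

-4


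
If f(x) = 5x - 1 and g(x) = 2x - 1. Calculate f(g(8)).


g(8) = 15
f(15) = 74

74


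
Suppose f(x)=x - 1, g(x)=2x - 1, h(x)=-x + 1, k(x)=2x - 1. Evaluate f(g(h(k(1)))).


k(1) = 1
h(1) = 0
g(0) = -1
f(-1) = -2

-2


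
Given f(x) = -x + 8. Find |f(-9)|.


f(-9) = 17
|17| = 17

17


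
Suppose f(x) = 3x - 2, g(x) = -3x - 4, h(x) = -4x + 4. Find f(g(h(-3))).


h(-3) = 16
g(16) = -52
f(-52) = -158

-158


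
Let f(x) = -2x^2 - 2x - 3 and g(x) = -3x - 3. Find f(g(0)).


-15


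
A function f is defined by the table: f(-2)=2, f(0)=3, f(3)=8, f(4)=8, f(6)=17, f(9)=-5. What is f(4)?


Reading from the table at x = 4

8


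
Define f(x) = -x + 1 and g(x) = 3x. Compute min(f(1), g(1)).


f(1) = 0
g(1) = 3
min = 0

0


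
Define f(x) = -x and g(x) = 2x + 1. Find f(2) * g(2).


f(2) = -2
g(2) = 5
Product = -10

-10


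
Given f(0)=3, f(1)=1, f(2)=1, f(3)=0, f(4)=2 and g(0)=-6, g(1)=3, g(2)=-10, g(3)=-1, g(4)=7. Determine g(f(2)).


f(2) = 1
g(1) = 3

3


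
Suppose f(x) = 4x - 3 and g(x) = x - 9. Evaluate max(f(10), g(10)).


f(10) = 37
g(10) = 1
max = 37

37


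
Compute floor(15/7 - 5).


15/7 = 2.1429
2.1429 - 5 = -2.8571
floor(-2.8571) = -3

-3


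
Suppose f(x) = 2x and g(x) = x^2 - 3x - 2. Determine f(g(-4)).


g(-4) = 26
f(26) = 52

52


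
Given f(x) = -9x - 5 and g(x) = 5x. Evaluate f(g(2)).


g(2) = 10
f(10) = -95

-95


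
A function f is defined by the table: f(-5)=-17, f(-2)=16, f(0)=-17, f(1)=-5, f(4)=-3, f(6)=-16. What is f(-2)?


Reading from the table at x = -2

16


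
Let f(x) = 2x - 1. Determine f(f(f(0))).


f(0) = -1
f(-1) = -3
f(-3) = -7

-7


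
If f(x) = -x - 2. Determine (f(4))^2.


f(4) = -6
(-6)^2 = 36

36


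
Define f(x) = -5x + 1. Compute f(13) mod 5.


1


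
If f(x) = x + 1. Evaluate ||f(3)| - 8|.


f(3) = 4
|4| = 4
|4 - 8| = 4

4


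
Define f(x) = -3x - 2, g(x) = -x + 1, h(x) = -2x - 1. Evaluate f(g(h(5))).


h(5) = -11
g(-11) = 12
f(12) = -38

-38


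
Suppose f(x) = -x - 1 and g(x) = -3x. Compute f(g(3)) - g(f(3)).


-4


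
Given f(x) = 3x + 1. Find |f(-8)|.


f(-8) = -23
|-23| = 23

23


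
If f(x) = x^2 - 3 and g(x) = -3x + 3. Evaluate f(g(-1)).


g(-1) = 6
f(6) = 1*(6)^2 - 3 = 33

33


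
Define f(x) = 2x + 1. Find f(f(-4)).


f(-4) = -7
f(-7) = -13

-13


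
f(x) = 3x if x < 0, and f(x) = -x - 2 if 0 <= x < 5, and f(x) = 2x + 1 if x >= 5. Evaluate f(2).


2 satisfies 0 <= x < 5
f(2) = -4

-4


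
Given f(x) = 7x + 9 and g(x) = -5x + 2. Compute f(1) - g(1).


19


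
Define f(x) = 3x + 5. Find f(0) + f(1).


f(0) = 5
f(1) = 8
Sum = 13

13


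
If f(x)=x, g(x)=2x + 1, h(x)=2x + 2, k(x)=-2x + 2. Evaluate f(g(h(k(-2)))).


k(-2) = 6
h(6) = 14
g(14) = 29
f(29) = 29

29


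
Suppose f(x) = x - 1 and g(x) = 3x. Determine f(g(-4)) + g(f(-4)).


f(g(-4)) = -13
g(f(-4)) = -15
Sum = -28

-28


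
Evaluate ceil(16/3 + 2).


16/3 = 5.3333
5.3333 + 2 = 7.3333
ceil(7.3333) = 8

8


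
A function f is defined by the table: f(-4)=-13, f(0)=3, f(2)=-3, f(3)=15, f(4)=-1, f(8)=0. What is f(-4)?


Reading from the table at x = -4

-13


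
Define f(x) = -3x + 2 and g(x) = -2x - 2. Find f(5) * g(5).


f(5) = -13
g(5) = -12
Product = 156

156


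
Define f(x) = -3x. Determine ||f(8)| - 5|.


f(8) = -24
|-24| = 24
|24 - 5| = 19

19


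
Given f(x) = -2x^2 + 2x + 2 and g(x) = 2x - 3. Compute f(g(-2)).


-110


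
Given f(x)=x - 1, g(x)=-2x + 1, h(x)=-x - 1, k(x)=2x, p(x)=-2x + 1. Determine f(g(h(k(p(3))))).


-18


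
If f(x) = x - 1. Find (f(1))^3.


f(1) = 0
(0)^3 = 0

0


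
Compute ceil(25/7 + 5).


25/7 = 3.5714
3.5714 + 5 = 8.5714
ceil(8.5714) = 9

9


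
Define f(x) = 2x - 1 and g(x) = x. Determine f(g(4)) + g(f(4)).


f(g(4)) = 7
g(f(4)) = 7
Sum = 14

14


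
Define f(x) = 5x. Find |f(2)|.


f(2) = 10
|10| = 10

10


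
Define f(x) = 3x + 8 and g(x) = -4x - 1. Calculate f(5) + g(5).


f(5) = 23
g(5) = -21
Sum = 2

2


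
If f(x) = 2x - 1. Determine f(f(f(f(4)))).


49


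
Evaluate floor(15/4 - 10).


15/4 = 3.75
3.75 - 10 = -6.25
floor(-6.25) = -7

-7


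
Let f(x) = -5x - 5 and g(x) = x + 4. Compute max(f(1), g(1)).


5


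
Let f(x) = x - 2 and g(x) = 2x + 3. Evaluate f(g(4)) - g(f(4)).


f(g(4)) = 9
g(f(4)) = 7
Difference = 2

2


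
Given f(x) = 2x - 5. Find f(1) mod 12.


f(1) = -3
-3 mod 12 = 9

9


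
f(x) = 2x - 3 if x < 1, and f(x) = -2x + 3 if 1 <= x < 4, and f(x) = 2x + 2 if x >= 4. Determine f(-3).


-3 satisfies x < 1
f(-3) = -9

-9


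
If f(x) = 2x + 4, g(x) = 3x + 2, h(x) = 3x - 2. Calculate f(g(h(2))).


h(2) = 4
g(4) = 14
f(14) = 32

32


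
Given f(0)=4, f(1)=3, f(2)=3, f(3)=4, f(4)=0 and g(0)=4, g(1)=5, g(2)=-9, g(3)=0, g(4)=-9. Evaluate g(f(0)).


f(0) = 4
g(4) = -9

-9


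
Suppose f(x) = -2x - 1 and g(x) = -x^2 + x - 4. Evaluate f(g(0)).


g(0) = -4
f(-4) = 7

7


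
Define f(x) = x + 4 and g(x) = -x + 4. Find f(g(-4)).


g(-4) = 8
f(8) = 12

12


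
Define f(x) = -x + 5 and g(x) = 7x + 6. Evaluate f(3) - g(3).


f(3) = 2
g(3) = 27
Difference = -25

-25


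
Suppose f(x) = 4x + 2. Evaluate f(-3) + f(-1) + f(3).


f(-3) = -10
f(-1) = -2
f(3) = 14
Sum = 2

2


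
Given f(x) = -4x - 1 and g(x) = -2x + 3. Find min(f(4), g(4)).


f(4) = -17
g(4) = -5
min = -17

-17


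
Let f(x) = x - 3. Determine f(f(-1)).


-7


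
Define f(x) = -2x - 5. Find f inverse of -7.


Solve -2x - 5 = -7
x = (-7 + 5) / (-2) = 1

1


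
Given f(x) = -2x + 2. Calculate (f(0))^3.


f(0) = 2
(2)^3 = 8

8


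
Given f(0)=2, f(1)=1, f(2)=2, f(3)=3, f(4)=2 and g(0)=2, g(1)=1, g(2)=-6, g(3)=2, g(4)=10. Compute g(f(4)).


-6


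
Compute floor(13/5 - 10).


-8


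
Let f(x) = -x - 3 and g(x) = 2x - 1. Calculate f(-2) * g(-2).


f(-2) = -1
g(-2) = -5
Product = 5

5


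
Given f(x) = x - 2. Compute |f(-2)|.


f(-2) = -4
|-4| = 4

4


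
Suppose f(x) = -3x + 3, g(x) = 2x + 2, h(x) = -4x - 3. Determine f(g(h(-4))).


h(-4) = 13
g(13) = 28
f(28) = -81

-81


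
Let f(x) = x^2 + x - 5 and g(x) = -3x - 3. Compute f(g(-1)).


g(-1) = 0
f(0) = 1*(0)^2 + 1*(0) - 5 = -5

-5


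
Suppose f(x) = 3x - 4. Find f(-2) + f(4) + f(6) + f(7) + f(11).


f(-2) = -10
f(4) = 8
f(6) = 14
f(7) = 17
f(11) = 29
Sum = 58

58


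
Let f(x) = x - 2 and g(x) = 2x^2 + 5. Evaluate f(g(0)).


3


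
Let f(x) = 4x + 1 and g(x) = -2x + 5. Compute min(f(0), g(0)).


f(0) = 1
g(0) = 5
min = 1

1


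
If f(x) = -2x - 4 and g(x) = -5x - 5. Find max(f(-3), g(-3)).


f(-3) = 2
g(-3) = 10
max = 10

10


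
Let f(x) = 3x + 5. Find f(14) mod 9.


f(14) = 47
47 mod 9 = 2

2


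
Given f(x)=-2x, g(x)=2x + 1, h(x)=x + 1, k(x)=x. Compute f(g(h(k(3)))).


k(3) = 3
h(3) = 4
g(4) = 9
f(9) = -18

-18


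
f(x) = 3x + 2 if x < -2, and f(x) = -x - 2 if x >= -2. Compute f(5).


5 satisfies x >= -2
f(5) = -7

-7


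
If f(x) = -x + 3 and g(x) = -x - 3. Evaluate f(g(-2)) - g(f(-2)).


f(g(-2)) = 4
g(f(-2)) = -8
Difference = 12

12


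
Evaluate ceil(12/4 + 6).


12/4 = 3
3 + 6 = 9
ceil(9) = 9

9


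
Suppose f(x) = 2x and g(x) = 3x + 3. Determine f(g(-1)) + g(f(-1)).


-3


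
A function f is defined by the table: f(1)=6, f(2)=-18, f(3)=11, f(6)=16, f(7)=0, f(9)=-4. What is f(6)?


Reading from the table at x = 6

16


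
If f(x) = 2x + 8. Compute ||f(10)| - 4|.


f(10) = 28
|28| = 28
|28 - 4| = 24

24


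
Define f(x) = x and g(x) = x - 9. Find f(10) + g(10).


f(10) = 10
g(10) = 1
Sum = 11

11


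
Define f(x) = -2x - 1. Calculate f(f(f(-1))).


f(-1) = 1
f(1) = -3
f(-3) = 5

5


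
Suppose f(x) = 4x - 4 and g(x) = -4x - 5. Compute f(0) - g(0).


f(0) = -4
g(0) = -5
Difference = 1

1


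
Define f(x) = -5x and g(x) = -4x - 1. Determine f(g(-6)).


g(-6) = 23
f(23) = -115

-115


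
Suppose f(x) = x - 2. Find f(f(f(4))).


f(4) = 2
f(2) = 0
f(0) = -2

-2


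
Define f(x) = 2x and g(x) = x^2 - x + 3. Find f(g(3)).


g(3) = 9
f(9) = 18

18


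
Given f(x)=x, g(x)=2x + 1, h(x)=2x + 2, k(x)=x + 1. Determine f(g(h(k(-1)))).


5


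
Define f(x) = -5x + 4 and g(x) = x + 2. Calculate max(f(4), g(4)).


f(4) = -16
g(4) = 6
max = 6

6


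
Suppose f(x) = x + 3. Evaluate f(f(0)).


f(0) = 3
f(3) = 6

6


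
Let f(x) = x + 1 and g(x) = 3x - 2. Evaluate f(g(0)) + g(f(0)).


f(g(0)) = -1
g(f(0)) = 1
Sum = 0

0


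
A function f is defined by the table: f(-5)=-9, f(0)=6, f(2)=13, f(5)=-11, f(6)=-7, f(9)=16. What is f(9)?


Reading from the table at x = 9

16


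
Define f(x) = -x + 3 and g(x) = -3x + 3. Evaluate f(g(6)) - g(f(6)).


f(g(6)) = 18
g(f(6)) = 12
Difference = 6

6


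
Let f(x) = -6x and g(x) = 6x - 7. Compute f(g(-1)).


78


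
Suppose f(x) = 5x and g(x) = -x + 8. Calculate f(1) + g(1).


12


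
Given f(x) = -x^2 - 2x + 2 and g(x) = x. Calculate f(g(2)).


g(2) = 2
f(2) = (-1)*(2)^2 - 2*(2) + 2 = -6

-6


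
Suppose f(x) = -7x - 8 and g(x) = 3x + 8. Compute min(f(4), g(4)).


f(4) = -36
g(4) = 20
min = -36

-36


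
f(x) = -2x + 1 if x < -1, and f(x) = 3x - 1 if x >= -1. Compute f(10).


10 satisfies x >= -1
f(10) = 29

29


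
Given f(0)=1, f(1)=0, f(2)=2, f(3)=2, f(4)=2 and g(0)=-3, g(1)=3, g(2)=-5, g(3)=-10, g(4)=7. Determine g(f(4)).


f(4) = 2
g(2) = -5

-5


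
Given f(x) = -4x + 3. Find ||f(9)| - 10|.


23


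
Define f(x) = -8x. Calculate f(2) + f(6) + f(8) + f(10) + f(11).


f(2) = -16
f(6) = -48
f(8) = -64
f(10) = -80
f(11) = -88
Sum = -296

-296


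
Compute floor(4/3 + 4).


4/3 = 1.3333
1.3333 + 4 = 5.3333
floor(5.3333) = 5

5


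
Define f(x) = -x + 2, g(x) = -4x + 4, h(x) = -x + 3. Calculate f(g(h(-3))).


h(-3) = 6
g(6) = -20
f(-20) = 22

22


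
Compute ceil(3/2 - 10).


3/2 = 1.5
1.5 - 10 = -8.5
ceil(-8.5) = -8

-8


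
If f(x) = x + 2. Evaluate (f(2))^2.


f(2) = 4
(4)^2 = 16

16


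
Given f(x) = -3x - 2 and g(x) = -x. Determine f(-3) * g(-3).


f(-3) = 7
g(-3) = 3
Product = 21

21


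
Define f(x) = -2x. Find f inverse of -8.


Solve -2x = -8
x = (-8) / (-2) = 4

4


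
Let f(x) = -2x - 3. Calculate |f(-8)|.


f(-8) = 13
|13| = 13

13


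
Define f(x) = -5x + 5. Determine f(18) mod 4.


3


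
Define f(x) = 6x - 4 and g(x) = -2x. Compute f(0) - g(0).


-4


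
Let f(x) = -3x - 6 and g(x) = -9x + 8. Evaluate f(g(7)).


g(7) = -55
f(-55) = 159

159


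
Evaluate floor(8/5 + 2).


3


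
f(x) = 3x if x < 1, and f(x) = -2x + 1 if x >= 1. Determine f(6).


6 satisfies x >= 1
f(6) = -11

-11


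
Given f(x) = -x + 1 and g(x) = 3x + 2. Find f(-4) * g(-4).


f(-4) = 5
g(-4) = -10
Product = -50

-50


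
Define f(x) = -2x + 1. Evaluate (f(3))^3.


f(3) = -5
(-5)^3 = -125

-125


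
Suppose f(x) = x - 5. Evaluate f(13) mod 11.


f(13) = 8
8 mod 11 = 8

8


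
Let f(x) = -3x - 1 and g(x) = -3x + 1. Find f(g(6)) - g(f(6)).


f(g(6)) = 50
g(f(6)) = 58
Difference = -8

-8


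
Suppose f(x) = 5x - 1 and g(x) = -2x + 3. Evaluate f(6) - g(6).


f(6) = 29
g(6) = -9
Difference = 38

38


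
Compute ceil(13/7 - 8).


13/7 = 1.8571
1.8571 - 8 = -6.1429
ceil(-6.1429) = -6

-6


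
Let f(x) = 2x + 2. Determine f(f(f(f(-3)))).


-18


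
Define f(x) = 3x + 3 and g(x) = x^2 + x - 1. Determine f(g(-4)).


g(-4) = 11
f(11) = 36

36


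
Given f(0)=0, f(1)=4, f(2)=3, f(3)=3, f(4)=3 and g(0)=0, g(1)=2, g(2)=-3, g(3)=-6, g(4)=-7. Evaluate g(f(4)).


f(4) = 3
g(3) = -6

-6


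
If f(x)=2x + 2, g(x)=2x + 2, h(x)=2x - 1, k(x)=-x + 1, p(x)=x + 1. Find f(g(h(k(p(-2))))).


p(-2) = -1
k(-1) = 2
h(2) = 3
g(3) = 8
f(8) = 18

18


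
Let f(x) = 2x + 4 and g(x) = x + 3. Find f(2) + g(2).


13


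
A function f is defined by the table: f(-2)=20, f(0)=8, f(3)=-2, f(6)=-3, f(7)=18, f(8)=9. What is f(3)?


Reading from the table at x = 3

-2


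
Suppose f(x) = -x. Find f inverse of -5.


Solve -x = -5
x = (-5) / (-1) = 5

5


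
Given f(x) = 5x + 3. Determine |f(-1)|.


f(-1) = -2
|-2| = 2

2


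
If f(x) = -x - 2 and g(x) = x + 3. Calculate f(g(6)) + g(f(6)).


f(g(6)) = -11
g(f(6)) = -5
Sum = -16

-16


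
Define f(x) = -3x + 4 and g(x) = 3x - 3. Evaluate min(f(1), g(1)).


f(1) = 1
g(1) = 0
min = 0

0


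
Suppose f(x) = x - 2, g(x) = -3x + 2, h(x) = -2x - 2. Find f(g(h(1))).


h(1) = -4
g(-4) = 14
f(14) = 12

12


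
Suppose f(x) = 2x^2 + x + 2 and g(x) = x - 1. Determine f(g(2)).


g(2) = 1
f(1) = 2*(1)^2 + 1*(1) + 2 = 5

5


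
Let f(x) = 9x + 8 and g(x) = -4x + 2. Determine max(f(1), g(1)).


f(1) = 17
g(1) = -2
max = 17

17


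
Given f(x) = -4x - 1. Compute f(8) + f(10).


-74


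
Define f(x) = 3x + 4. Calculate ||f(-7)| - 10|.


f(-7) = -17
|-17| = 17
|17 - 10| = 7

7


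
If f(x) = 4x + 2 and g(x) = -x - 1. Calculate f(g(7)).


g(7) = -8
f(-8) = -30

-30


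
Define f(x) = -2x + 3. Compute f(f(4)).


f(4) = -5
f(-5) = 13

13


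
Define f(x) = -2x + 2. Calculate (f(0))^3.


f(0) = 2
(2)^3 = 8

8


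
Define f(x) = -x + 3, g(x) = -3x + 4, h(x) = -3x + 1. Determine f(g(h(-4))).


h(-4) = 13
g(13) = -35
f(-35) = 38

38


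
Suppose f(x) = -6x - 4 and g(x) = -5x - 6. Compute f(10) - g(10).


f(10) = -64
g(10) = -56
Difference = -8

-8


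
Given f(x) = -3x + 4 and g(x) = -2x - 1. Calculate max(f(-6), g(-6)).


f(-6) = 22
g(-6) = 11
max = 22

22


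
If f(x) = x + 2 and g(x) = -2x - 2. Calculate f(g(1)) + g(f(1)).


f(g(1)) = -2
g(f(1)) = -8
Sum = -10

-10


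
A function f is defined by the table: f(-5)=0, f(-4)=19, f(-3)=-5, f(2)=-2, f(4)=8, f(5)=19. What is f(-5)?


Reading from the table at x = -5

0


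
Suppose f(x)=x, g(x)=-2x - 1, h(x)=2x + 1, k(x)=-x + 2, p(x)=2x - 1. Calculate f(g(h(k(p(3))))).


9


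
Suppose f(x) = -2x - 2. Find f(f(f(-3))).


18


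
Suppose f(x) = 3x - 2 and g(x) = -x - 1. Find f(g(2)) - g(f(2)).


f(g(2)) = -11
g(f(2)) = -5
Difference = -6

-6


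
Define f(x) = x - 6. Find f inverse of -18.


Solve x - 6 = -18
x = (-18 + 6) / 1 = -12

-12


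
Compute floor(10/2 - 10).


10/2 = 5
5 - 10 = -5
floor(-5) = -5

-5


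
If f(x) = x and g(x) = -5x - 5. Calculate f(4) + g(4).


f(4) = 4
g(4) = -25
Sum = -21

-21


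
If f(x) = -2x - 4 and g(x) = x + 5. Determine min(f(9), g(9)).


-22


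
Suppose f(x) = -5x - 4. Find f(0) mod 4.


0


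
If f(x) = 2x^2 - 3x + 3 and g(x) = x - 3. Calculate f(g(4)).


2


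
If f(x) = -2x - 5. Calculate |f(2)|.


f(2) = -9
|-9| = 9

9


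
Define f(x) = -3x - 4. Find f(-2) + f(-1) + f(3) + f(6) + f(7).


f(-2) = 2
f(-1) = -1
f(3) = -13
f(6) = -22
f(7) = -25
Sum = -59

-59


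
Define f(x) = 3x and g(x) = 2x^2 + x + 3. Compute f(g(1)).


g(1) = 6
f(6) = 18

18


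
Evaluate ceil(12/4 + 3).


12/4 = 3
3 + 3 = 6
ceil(6) = 6

6


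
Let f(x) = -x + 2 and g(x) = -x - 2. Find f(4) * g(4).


f(4) = -2
g(4) = -6
Product = 12

12


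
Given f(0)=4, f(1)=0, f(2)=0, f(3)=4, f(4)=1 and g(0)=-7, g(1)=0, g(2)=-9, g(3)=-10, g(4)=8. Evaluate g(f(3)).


f(3) = 4
g(4) = 8

8


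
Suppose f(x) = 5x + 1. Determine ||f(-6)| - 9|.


f(-6) = -29
|-29| = 29
|29 - 9| = 20

20


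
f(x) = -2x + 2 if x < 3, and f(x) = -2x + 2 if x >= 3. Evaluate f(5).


5 satisfies x >= 3
f(5) = -8

-8


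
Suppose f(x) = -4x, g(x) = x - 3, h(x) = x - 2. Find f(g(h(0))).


h(0) = -2
g(-2) = -5
f(-5) = 20

20


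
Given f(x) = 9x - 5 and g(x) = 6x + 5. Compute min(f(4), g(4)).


f(4) = 31
g(4) = 29
min = 29

29


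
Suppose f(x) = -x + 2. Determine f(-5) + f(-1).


f(-5) = 7
f(-1) = 3
Sum = 10

10


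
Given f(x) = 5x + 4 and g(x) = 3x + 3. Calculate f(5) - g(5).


11


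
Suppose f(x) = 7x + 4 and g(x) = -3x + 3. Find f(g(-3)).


g(-3) = 12
f(12) = 88

88


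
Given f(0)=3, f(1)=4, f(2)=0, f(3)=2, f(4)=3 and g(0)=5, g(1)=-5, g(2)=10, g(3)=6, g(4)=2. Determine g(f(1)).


f(1) = 4
g(4) = 2

2


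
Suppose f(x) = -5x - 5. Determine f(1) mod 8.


f(1) = -10
-10 mod 8 = 6

6


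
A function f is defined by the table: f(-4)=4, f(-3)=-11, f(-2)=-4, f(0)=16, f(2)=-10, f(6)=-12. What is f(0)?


Reading from the table at x = 0

16


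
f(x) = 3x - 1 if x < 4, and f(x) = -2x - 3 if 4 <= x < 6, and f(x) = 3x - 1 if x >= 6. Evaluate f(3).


3 satisfies x < 4
f(3) = 8

8


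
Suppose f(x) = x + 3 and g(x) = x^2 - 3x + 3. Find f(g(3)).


g(3) = 3
f(3) = 6

6


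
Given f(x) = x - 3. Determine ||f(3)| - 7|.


f(3) = 0
|0| = 0
|0 - 7| = 7

7


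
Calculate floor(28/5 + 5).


28/5 = 5.6
5.6 + 5 = 10.6
floor(10.6) = 10

10


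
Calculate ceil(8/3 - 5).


-2


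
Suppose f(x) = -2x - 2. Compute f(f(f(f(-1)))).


-6


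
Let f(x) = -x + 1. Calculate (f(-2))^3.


f(-2) = 3
(3)^3 = 27

27
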